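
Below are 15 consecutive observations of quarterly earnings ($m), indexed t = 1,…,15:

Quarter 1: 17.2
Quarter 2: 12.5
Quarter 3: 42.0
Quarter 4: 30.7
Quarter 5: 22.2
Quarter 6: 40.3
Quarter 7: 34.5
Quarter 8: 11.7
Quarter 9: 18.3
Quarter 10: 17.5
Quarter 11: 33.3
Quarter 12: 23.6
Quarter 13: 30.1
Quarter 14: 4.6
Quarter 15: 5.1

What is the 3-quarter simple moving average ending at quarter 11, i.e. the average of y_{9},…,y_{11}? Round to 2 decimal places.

Sum of periods 9–11: 18.3 + 17.5 + 33.3 = 69.1
Divide by 3: 69.1 / 3 = 23.03

23.03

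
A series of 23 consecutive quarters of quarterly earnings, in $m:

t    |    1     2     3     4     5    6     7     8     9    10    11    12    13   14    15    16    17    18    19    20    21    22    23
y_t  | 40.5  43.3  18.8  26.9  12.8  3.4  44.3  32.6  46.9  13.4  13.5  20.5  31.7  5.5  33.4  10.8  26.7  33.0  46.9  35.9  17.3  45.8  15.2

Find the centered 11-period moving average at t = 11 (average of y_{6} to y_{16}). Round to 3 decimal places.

23.273

Sum of periods 6–16: 3.4 + 44.3 + 32.6 + 46.9 + 13.4 + 13.5 + 20.5 + 31.7 + 5.5 + 33.4 + 10.8 = 256.0
Divide by 11: 256.0 / 11 = 23.273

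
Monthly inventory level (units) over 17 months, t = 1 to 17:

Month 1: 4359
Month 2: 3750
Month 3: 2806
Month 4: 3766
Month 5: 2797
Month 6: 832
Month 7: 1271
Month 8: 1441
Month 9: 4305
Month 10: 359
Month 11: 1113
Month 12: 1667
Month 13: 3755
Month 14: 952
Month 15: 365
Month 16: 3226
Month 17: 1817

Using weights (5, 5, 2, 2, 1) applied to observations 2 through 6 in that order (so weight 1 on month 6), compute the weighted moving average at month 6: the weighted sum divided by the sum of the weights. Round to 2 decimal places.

Weighted sum: 5·3750 + 5·2806 + 2·3766 + 2·2797 + 1·832 = 18750 + 14030 + 7532 + 5594 + 832 = 46738
Weight total: 5 + 5 + 2 + 2 + 1 = 15
WMA = 46738 / 15 = 3115.87

3115.87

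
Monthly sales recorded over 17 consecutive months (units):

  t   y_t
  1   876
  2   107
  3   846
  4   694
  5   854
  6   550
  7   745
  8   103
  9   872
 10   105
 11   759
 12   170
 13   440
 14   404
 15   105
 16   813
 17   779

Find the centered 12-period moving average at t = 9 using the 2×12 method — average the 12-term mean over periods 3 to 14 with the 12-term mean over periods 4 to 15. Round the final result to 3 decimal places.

Sum over 3–14: 846 + 694 + 854 + 550 + 745 + 103 + 872 + 105 + 759 + 170 + 440 + 404 = 6542
Sum over 4–15: 694 + 854 + 550 + 745 + 103 + 872 + 105 + 759 + 170 + 440 + 404 + 105 = 5801
CMA at t=9 = (6542 + 5801) / (2·12) = 12343 / 24 = 514.292

514.292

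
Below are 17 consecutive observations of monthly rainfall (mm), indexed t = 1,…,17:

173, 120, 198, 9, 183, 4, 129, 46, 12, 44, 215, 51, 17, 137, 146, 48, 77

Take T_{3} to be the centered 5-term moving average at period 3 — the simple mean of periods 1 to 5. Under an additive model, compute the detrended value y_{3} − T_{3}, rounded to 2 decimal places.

Trend T_3 = (173 + 120 + 198 + 9 + 183) / 5 = 683/5 = 136.6000
Detrended value: 198 − 136.6000 = 61.40

61.40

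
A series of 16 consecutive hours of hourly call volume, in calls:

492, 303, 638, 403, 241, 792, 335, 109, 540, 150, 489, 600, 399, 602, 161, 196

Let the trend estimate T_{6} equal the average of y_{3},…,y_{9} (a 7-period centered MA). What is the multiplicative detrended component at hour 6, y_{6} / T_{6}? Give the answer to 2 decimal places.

1.81

Trend T_6 = (638 + 403 + 241 + 792 + 335 + 109 + 540) / 7 = 3058/7 = 436.8571
Ratio to trend: 792 / 436.8571 = 1.81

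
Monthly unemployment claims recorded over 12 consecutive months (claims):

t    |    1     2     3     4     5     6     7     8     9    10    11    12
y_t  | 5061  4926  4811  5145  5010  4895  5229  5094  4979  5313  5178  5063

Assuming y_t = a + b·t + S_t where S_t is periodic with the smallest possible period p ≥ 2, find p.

First differences y_{t+1} − y_t: -135, -115, 334, -135, -115, 334, -135, -115, …
The difference pattern repeats every 3 terms and not for any smaller step, so p = 3.

3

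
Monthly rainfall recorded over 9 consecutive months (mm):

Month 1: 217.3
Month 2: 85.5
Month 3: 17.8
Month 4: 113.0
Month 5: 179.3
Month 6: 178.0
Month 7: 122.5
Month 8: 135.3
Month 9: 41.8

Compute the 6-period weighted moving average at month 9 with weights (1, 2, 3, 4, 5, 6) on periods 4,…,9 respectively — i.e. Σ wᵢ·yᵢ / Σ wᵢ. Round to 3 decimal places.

Weighted sum: 1·113.0 + 2·179.3 + 3·178.0 + 4·122.5 + 5·135.3 + 6·41.8 = 113.0 + 358.6 + 534.0 + 490.0 + 676.5 + 250.8 = 2422.9
Weight total: 1 + 2 + 3 + 4 + 5 + 6 = 21
WMA = 2422.9 / 21 = 115.376

115.376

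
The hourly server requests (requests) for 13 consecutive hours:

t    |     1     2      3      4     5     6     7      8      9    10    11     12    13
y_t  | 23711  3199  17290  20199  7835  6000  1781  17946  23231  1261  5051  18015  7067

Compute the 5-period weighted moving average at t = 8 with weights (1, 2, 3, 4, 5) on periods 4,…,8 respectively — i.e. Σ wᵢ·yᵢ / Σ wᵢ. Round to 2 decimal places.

Weighted sum: 1·20199 + 2·7835 + 3·6000 + 4·1781 + 5·17946 = 20199 + 15670 + 18000 + 7124 + 89730 = 150723
Weight total: 1 + 2 + 3 + 4 + 5 = 15
WMA = 150723 / 15 = 10048.20

10048.20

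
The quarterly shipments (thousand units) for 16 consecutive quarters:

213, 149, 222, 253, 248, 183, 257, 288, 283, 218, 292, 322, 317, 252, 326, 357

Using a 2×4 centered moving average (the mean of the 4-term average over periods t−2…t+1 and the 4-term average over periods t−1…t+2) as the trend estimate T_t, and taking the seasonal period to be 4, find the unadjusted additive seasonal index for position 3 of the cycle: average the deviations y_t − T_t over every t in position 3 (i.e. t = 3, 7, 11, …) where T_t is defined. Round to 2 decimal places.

Season position 3 occurs at t = 3, 7, 11 (where T_t is defined).
t=3: T_3 = 213.6250; y_3 − T_3 = 222 − 213.6250 = 8.3750
t=7: T_7 = 248.3750; y_7 − T_7 = 257 − 248.3750 = 8.6250
t=11: T_11 = 283.0000; y_11 − T_11 = 292 − 283.0000 = 9.0000
Mean deviation: (8.3750 + 8.6250 + 9.0000) / 3 = 8.67

8.67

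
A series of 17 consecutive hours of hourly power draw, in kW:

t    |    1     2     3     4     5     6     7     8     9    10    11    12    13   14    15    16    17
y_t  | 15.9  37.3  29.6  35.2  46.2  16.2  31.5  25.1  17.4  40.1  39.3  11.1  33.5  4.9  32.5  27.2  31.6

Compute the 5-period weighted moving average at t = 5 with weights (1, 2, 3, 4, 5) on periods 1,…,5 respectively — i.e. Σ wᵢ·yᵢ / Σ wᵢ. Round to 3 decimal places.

36.740

Weighted sum: 1·15.9 + 2·37.3 + 3·29.6 + 4·35.2 + 5·46.2 = 15.9 + 74.6 + 88.8 + 140.8 + 231.0 = 551.1
Weight total: 1 + 2 + 3 + 4 + 5 = 15
WMA = 551.1 / 15 = 36.740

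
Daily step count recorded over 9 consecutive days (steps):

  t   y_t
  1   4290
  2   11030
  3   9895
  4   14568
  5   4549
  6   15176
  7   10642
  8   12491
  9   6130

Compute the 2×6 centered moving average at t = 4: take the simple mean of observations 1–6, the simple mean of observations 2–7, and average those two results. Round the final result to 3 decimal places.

Sum over 1–6: 4290 + 11030 + 9895 + 14568 + 4549 + 15176 = 59508
Sum over 2–7: 11030 + 9895 + 14568 + 4549 + 15176 + 10642 = 65860
CMA at t=4 = (59508 + 65860) / (2·6) = 125368 / 12 = 10447.333

10447.333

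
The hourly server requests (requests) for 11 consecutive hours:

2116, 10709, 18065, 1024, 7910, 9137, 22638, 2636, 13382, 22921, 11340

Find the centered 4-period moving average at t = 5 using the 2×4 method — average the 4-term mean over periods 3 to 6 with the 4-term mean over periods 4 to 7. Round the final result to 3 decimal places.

9605.625

Sum over 3–6: 18065 + 1024 + 7910 + 9137 = 36136
Sum over 4–7: 1024 + 7910 + 9137 + 22638 = 40709
CMA at t=5 = (36136 + 40709) / (2·4) = 76845 / 8 = 9605.625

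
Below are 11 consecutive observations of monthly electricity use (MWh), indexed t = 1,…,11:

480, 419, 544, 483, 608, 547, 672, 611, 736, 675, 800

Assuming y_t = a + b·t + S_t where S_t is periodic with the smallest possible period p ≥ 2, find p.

First differences y_{t+1} − y_t: -61, 125, -61, 125, -61, 125, …
The difference pattern repeats every 2 terms and not for any smaller step, so p = 2.

2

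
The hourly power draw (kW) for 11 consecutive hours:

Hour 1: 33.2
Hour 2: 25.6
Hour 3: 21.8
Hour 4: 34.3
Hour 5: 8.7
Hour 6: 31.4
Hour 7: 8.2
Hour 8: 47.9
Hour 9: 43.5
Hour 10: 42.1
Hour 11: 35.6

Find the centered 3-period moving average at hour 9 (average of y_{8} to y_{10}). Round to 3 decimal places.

44.500

Sum of periods 8–10: 47.9 + 43.5 + 42.1 = 133.5
Divide by 3: 133.5 / 3 = 44.500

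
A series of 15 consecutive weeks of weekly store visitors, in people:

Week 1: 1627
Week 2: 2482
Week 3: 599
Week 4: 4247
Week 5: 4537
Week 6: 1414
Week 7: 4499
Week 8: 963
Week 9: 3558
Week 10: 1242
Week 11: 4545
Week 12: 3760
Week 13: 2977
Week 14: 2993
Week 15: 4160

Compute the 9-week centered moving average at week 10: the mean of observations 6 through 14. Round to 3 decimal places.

Sum of periods 6–14: 1414 + 4499 + 963 + 3558 + 1242 + 4545 + 3760 + 2977 + 2993 = 25951
Divide by 9: 25951 / 9 = 2883.444

2883.444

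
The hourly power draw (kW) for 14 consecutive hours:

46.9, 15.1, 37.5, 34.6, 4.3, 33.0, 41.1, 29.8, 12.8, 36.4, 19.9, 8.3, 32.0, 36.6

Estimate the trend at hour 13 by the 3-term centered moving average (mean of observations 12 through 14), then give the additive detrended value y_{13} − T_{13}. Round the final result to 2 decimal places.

6.37

Trend T_13 = (8.3 + 32.0 + 36.6) / 3 = 76.9/3 = 25.6333
Detrended value: 32.0 − 25.6333 = 6.37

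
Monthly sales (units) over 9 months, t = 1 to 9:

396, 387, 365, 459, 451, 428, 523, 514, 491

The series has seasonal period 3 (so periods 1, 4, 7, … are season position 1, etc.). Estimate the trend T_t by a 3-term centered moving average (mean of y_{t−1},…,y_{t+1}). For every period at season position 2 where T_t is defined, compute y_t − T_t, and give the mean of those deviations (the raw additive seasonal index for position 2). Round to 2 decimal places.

4.67

Season position 2 occurs at t = 2, 5, 8 (where T_t is defined).
t=2: T_2 = 382.6667; y_2 − T_2 = 387 − 382.6667 = 4.3333
t=5: T_5 = 446.0000; y_5 − T_5 = 451 − 446.0000 = 5.0000
t=8: T_8 = 509.3333; y_8 − T_8 = 514 − 509.3333 = 4.6667
Mean deviation: (4.3333 + 5.0000 + 4.6667) / 3 = 4.67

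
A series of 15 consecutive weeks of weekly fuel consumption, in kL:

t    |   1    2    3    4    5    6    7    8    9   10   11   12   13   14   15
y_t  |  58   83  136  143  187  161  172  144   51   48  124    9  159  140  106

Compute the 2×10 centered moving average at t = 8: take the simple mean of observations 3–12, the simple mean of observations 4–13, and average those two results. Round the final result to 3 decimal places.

Sum over 3–12: 136 + 143 + 187 + 161 + 172 + 144 + 51 + 48 + 124 + 9 = 1175
Sum over 4–13: 143 + 187 + 161 + 172 + 144 + 51 + 48 + 124 + 9 + 159 = 1198
CMA at t=8 = (1175 + 1198) / (2·10) = 2373 / 20 = 118.650

118.650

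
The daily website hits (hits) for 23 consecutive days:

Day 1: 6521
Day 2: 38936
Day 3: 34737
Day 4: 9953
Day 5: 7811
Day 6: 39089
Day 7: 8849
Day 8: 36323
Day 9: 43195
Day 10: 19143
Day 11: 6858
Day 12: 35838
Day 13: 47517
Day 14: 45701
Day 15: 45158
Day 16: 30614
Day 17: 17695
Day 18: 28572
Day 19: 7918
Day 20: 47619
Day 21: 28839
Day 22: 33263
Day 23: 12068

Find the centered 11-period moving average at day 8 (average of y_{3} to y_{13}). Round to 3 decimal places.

Sum of periods 3–13: 34737 + 9953 + 7811 + 39089 + 8849 + 36323 + 43195 + 19143 + 6858 + 35838 + 47517 = 289313
Divide by 11: 289313 / 11 = 26301.182

26301.182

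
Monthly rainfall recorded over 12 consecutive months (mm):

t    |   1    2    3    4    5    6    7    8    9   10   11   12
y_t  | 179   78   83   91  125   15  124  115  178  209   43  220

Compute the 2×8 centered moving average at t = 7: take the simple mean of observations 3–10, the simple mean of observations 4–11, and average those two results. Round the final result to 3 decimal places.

115.000

Sum over 3–10: 83 + 91 + 125 + 15 + 124 + 115 + 178 + 209 = 940
Sum over 4–11: 91 + 125 + 15 + 124 + 115 + 178 + 209 + 43 = 900
CMA at t=7 = (940 + 900) / (2·8) = 1840 / 16 = 115.000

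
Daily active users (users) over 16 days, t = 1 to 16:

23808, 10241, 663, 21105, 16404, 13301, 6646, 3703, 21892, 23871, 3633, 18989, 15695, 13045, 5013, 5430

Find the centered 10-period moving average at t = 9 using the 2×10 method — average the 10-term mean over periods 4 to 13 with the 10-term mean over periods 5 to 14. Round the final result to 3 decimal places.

Sum over 4–13: 21105 + 16404 + 13301 + 6646 + 3703 + 21892 + 23871 + 3633 + 18989 + 15695 = 145239
Sum over 5–14: 16404 + 13301 + 6646 + 3703 + 21892 + 23871 + 3633 + 18989 + 15695 + 13045 = 137179
CMA at t=9 = (145239 + 137179) / (2·10) = 282418 / 20 = 14120.900

14120.900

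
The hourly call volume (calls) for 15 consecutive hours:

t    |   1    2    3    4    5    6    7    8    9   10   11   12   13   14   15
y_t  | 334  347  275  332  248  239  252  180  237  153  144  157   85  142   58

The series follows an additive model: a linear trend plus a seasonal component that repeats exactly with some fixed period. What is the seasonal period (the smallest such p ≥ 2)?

First differences y_{t+1} − y_t: 13, -72, 57, -84, -9, 13, -72, 57, -84, -9, 13, -72, …
The difference pattern repeats every 5 terms and not for any smaller step, so p = 5.

5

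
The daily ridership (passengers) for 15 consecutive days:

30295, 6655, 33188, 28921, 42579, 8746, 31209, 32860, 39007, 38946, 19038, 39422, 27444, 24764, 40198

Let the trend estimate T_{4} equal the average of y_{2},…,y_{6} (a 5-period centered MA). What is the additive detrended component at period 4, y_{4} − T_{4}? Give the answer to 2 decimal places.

Trend T_4 = (6655 + 33188 + 28921 + 42579 + 8746) / 5 = 120089/5 = 24017.8000
Detrended value: 28921 − 24017.8000 = 4903.20

4903.20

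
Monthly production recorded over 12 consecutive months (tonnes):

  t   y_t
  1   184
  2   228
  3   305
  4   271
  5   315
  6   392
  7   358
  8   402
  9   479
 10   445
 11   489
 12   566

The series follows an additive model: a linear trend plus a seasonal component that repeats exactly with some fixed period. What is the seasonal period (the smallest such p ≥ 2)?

3

First differences y_{t+1} − y_t: 44, 77, -34, 44, 77, -34, 44, 77, …
The difference pattern repeats every 3 terms and not for any smaller step, so p = 3.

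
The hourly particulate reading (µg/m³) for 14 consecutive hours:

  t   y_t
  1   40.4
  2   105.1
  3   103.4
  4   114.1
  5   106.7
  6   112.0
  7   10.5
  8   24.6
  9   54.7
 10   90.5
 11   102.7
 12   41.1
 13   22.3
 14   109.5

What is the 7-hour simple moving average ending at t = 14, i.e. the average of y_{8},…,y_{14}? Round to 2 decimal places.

63.63

Sum of periods 8–14: 24.6 + 54.7 + 90.5 + 102.7 + 41.1 + 22.3 + 109.5 = 445.4
Divide by 7: 445.4 / 7 = 63.63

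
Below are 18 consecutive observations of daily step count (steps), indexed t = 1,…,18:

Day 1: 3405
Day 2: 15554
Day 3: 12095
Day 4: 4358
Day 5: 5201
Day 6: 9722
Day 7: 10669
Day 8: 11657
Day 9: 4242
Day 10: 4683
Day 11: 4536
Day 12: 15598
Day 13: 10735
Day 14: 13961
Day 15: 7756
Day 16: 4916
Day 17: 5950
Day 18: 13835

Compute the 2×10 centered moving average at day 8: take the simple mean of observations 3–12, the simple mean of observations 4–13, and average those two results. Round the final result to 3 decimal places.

Sum over 3–12: 12095 + 4358 + 5201 + 9722 + 10669 + 11657 + 4242 + 4683 + 4536 + 15598 = 82761
Sum over 4–13: 4358 + 5201 + 9722 + 10669 + 11657 + 4242 + 4683 + 4536 + 15598 + 10735 = 81401
CMA at t=8 = (82761 + 81401) / (2·10) = 164162 / 20 = 8208.100

8208.100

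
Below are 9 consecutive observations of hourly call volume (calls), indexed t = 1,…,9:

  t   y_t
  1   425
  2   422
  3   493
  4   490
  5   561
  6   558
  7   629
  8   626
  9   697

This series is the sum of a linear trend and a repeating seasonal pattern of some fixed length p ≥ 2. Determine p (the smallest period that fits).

2

First differences y_{t+1} − y_t: -3, 71, -3, 71, -3, 71, …
The difference pattern repeats every 2 terms and not for any smaller step, so p = 2.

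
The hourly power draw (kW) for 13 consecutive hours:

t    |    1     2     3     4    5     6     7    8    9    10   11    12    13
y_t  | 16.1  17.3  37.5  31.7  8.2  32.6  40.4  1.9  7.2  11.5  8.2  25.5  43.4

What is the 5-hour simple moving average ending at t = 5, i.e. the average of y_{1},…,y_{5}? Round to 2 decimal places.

22.16

Sum of periods 1–5: 16.1 + 17.3 + 37.5 + 31.7 + 8.2 = 110.8
Divide by 5: 110.8 / 5 = 22.16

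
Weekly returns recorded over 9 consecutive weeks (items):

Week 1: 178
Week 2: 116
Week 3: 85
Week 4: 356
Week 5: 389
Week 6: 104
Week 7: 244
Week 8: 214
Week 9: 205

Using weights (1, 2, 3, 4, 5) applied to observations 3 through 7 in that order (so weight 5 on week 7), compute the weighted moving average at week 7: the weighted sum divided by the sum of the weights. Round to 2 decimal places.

240.00

Weighted sum: 1·85 + 2·356 + 3·389 + 4·104 + 5·244 = 85 + 712 + 1167 + 416 + 1220 = 3600
Weight total: 1 + 2 + 3 + 4 + 5 = 15
WMA = 3600 / 15 = 240.00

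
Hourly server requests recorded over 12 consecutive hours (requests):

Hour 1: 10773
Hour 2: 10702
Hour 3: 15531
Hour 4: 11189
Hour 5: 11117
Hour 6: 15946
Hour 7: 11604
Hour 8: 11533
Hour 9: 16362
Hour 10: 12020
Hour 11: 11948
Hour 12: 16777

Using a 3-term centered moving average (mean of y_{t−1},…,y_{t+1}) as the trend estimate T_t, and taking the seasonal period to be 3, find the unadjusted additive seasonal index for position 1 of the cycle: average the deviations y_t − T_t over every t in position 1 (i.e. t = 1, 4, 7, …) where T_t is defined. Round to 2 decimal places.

Season position 1 occurs at t = 4, 7, 10 (where T_t is defined).
t=4: T_4 = 12612.3333; y_4 − T_4 = 11189 − 12612.3333 = -1423.3333
t=7: T_7 = 13027.6667; y_7 − T_7 = 11604 − 13027.6667 = -1423.6667
t=10: T_10 = 13443.3333; y_10 − T_10 = 12020 − 13443.3333 = -1423.3333
Mean deviation: (-1423.3333 + -1423.6667 + -1423.3333) / 3 = -1423.44

-1423.44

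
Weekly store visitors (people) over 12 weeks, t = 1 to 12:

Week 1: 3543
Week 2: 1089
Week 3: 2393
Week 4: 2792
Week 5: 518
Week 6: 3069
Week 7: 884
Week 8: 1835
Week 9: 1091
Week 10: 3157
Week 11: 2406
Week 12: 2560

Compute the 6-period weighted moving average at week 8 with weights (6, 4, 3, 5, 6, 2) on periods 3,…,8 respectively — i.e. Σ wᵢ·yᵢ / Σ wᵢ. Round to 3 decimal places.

Weighted sum: 6·2393 + 4·2792 + 3·518 + 5·3069 + 6·884 + 2·1835 = 14358 + 11168 + 1554 + 15345 + 5304 + 3670 = 51399
Weight total: 6 + 4 + 3 + 5 + 6 + 2 = 26
WMA = 51399 / 26 = 1976.885

1976.885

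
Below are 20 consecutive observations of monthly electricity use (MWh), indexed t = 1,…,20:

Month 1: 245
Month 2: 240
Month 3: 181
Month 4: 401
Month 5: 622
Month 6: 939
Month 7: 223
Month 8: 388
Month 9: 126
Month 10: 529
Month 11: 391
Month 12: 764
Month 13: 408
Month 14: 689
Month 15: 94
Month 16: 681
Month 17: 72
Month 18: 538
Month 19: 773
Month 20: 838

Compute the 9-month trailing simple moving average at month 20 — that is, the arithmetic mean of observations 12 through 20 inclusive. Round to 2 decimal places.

539.67

Sum of periods 12–20: 764 + 408 + 689 + 94 + 681 + 72 + 538 + 773 + 838 = 4857
Divide by 9: 4857 / 9 = 539.67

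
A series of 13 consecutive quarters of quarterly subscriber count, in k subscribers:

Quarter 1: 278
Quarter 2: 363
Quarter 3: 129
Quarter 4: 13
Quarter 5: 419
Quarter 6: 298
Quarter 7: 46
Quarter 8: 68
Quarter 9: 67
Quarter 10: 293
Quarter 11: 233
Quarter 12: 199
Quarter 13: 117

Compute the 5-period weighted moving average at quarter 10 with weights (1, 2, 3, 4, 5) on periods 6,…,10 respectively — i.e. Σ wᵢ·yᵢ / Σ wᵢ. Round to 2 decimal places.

155.13

Weighted sum: 1·298 + 2·46 + 3·68 + 4·67 + 5·293 = 298 + 92 + 204 + 268 + 1465 = 2327
Weight total: 1 + 2 + 3 + 4 + 5 = 15
WMA = 2327 / 15 = 155.13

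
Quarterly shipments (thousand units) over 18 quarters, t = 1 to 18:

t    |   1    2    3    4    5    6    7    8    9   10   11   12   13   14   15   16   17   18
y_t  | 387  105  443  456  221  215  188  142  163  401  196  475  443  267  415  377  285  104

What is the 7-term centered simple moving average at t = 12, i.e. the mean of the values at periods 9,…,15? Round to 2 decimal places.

337.14

Sum of periods 9–15: 163 + 401 + 196 + 475 + 443 + 267 + 415 = 2360
Divide by 7: 2360 / 7 = 337.14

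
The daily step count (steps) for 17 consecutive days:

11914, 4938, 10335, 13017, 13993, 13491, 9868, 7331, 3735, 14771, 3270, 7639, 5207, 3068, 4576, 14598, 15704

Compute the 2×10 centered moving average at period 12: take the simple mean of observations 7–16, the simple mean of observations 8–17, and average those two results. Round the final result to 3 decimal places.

Sum over 7–16: 9868 + 7331 + 3735 + 14771 + 3270 + 7639 + 5207 + 3068 + 4576 + 14598 = 74063
Sum over 8–17: 7331 + 3735 + 14771 + 3270 + 7639 + 5207 + 3068 + 4576 + 14598 + 15704 = 79899
CMA at t=12 = (74063 + 79899) / (2·10) = 153962 / 20 = 7698.100

7698.100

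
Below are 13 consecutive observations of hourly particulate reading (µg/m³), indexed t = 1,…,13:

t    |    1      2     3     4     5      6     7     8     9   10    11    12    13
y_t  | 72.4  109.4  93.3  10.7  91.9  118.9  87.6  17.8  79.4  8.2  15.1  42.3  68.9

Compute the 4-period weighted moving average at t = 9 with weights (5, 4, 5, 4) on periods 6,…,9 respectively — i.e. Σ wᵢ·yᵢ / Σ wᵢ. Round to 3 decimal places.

75.083

Weighted sum: 5·118.9 + 4·87.6 + 5·17.8 + 4·79.4 = 594.5 + 350.4 + 89.0 + 317.6 = 1351.5
Weight total: 5 + 4 + 5 + 4 = 18
WMA = 1351.5 / 18 = 75.083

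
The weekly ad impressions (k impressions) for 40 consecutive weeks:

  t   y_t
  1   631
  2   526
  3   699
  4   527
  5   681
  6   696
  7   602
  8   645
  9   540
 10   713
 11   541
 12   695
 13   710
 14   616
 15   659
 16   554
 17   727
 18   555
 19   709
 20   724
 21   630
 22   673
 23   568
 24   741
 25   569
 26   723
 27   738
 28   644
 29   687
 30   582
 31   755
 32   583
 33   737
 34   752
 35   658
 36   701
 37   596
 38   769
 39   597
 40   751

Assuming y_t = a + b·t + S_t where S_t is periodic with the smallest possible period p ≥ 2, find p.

First differences y_{t+1} − y_t: -105, 173, -172, 154, 15, -94, 43, -105, 173, -172, 154, 15, -94, 43, -105, 173, …
The difference pattern repeats every 7 terms and not for any smaller step, so p = 7.

7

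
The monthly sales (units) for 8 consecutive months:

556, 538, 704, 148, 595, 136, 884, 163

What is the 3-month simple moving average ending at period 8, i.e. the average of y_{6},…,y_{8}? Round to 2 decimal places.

Sum of periods 6–8: 136 + 884 + 163 = 1183
Divide by 3: 1183 / 3 = 394.33

394.33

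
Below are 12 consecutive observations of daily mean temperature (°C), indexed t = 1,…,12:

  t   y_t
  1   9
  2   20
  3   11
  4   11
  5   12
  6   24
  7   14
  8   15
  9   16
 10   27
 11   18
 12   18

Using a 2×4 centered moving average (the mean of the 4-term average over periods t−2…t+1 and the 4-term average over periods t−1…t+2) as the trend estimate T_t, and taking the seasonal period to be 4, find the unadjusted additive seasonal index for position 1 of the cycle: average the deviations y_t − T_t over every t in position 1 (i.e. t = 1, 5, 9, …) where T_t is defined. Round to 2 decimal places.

-2.69

Season position 1 occurs at t = 5, 9 (where T_t is defined).
t=5: T_5 = 14.8750; y_5 − T_5 = 12 − 14.8750 = -2.8750
t=9: T_9 = 18.5000; y_9 − T_9 = 16 − 18.5000 = -2.5000
Mean deviation: (-2.8750 + -2.5000) / 2 = -2.69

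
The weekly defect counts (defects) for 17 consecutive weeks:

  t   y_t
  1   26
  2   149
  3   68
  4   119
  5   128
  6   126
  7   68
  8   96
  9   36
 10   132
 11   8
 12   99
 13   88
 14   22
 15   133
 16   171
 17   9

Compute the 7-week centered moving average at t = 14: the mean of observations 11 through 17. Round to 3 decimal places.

Sum of periods 11–17: 8 + 99 + 88 + 22 + 133 + 171 + 9 = 530
Divide by 7: 530 / 7 = 75.714

75.714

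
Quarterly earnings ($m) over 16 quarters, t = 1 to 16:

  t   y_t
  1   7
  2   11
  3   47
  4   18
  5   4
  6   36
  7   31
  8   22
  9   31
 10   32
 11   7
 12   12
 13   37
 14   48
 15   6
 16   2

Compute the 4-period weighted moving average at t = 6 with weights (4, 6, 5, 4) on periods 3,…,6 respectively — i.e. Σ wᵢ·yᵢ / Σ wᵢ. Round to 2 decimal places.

Weighted sum: 4·47 + 6·18 + 5·4 + 4·36 = 188 + 108 + 20 + 144 = 460
Weight total: 4 + 6 + 5 + 4 = 19
WMA = 460 / 19 = 24.21

24.21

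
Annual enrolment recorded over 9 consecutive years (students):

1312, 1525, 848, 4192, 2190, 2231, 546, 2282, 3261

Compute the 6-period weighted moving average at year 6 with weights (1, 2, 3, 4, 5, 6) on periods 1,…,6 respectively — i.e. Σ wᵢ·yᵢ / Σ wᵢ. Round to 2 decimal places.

Weighted sum: 1·1312 + 2·1525 + 3·848 + 4·4192 + 5·2190 + 6·2231 = 1312 + 3050 + 2544 + 16768 + 10950 + 13386 = 48010
Weight total: 1 + 2 + 3 + 4 + 5 + 6 = 21
WMA = 48010 / 21 = 2286.19

2286.19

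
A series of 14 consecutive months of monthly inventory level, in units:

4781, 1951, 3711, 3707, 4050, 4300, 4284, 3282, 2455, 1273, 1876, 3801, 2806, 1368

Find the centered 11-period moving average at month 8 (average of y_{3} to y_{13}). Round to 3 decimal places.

Sum of periods 3–13: 3711 + 3707 + 4050 + 4300 + 4284 + 3282 + 2455 + 1273 + 1876 + 3801 + 2806 = 35545
Divide by 11: 35545 / 11 = 3231.364

3231.364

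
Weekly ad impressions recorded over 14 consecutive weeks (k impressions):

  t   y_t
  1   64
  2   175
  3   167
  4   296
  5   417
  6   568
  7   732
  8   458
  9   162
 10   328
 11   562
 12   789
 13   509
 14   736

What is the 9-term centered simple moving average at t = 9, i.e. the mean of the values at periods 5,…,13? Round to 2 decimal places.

502.78

Sum of periods 5–13: 417 + 568 + 732 + 458 + 162 + 328 + 562 + 789 + 509 = 4525
Divide by 9: 4525 / 9 = 502.78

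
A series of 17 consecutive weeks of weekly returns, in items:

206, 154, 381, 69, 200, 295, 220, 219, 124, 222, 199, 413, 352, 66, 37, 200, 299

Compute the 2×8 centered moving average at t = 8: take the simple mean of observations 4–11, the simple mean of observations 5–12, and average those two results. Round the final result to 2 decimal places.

215.00

Sum over 4–11: 69 + 200 + 295 + 220 + 219 + 124 + 222 + 199 = 1548
Sum over 5–12: 200 + 295 + 220 + 219 + 124 + 222 + 199 + 413 = 1892
CMA at t=8 = (1548 + 1892) / (2·8) = 3440 / 16 = 215.00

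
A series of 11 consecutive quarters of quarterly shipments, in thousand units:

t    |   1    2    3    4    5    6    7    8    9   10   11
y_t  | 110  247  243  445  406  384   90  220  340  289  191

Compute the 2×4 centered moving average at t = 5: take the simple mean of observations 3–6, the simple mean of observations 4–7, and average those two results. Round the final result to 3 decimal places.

Sum over 3–6: 243 + 445 + 406 + 384 = 1478
Sum over 4–7: 445 + 406 + 384 + 90 = 1325
CMA at t=5 = (1478 + 1325) / (2·4) = 2803 / 8 = 350.375

350.375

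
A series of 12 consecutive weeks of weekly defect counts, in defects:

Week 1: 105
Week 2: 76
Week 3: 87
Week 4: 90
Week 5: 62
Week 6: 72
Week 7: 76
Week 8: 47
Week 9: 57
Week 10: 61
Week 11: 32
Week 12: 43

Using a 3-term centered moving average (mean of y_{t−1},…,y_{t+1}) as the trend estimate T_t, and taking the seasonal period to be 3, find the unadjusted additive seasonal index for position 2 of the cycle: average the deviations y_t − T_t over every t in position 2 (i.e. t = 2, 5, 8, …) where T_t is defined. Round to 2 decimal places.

Season position 2 occurs at t = 2, 5, 8, 11 (where T_t is defined).
t=2: T_2 = 89.3333; y_2 − T_2 = 76 − 89.3333 = -13.3333
t=5: T_5 = 74.6667; y_5 − T_5 = 62 − 74.6667 = -12.6667
t=8: T_8 = 60.0000; y_8 − T_8 = 47 − 60.0000 = -13.0000
t=11: T_11 = 45.3333; y_11 − T_11 = 32 − 45.3333 = -13.3333
Mean deviation: (-13.3333 + -12.6667 + -13.0000 + -13.3333) / 4 = -13.08

-13.08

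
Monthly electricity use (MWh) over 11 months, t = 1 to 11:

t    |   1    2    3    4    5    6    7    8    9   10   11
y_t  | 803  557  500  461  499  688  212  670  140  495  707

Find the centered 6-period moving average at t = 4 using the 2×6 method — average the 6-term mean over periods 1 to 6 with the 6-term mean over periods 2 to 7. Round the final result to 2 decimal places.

535.42

Sum over 1–6: 803 + 557 + 500 + 461 + 499 + 688 = 3508
Sum over 2–7: 557 + 500 + 461 + 499 + 688 + 212 = 2917
CMA at t=4 = (3508 + 2917) / (2·6) = 6425 / 12 = 535.42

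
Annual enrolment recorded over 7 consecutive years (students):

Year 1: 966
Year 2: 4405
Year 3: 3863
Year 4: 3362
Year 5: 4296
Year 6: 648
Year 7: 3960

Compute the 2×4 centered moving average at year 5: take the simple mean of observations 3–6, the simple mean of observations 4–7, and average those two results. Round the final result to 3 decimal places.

3054.375

Sum over 3–6: 3863 + 3362 + 4296 + 648 = 12169
Sum over 4–7: 3362 + 4296 + 648 + 3960 = 12266
CMA at t=5 = (12169 + 12266) / (2·4) = 24435 / 8 = 3054.375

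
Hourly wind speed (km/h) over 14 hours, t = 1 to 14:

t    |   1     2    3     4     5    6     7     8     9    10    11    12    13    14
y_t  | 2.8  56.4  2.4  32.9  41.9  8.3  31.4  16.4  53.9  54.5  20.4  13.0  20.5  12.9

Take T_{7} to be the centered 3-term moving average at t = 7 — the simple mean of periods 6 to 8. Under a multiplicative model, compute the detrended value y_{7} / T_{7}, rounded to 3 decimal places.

Trend T_7 = (8.3 + 31.4 + 16.4) / 3 = 56.1/3 = 18.70000
Ratio to trend: 31.4 / 18.70000 = 1.679

1.679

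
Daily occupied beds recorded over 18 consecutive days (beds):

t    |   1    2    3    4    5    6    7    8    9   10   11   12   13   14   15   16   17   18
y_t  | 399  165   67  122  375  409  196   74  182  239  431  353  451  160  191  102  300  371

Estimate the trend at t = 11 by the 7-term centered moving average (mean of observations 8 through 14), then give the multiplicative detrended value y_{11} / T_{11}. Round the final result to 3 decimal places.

Trend T_11 = (74 + 182 + 239 + 431 + 353 + 451 + 160) / 7 = 1890/7 = 270.00000
Ratio to trend: 431 / 270.00000 = 1.596

1.596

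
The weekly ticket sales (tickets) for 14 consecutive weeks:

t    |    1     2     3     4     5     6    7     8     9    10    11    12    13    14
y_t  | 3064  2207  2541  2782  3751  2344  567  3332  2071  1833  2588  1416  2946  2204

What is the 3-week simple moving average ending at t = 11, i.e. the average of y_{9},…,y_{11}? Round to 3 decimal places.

2164.000

Sum of periods 9–11: 2071 + 1833 + 2588 = 6492
Divide by 3: 6492 / 3 = 2164.000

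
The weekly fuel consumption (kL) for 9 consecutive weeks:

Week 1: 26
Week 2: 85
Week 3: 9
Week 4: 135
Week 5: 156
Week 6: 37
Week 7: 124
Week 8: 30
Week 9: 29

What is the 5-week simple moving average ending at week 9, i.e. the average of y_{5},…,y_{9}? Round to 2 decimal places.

75.20

Sum of periods 5–9: 156 + 37 + 124 + 30 + 29 = 376
Divide by 5: 376 / 5 = 75.20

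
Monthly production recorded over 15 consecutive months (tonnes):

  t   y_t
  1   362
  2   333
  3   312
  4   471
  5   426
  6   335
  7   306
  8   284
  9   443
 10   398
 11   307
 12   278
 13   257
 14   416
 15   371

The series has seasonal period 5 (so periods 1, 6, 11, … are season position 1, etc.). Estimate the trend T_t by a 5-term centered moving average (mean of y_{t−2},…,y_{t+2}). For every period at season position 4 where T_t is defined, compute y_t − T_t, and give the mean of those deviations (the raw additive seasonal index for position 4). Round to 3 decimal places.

Season position 4 occurs at t = 4, 9 (where T_t is defined).
t=4: T_4 = 375.40000; y_4 − T_4 = 471 − 375.40000 = 95.60000
t=9: T_9 = 347.60000; y_9 − T_9 = 443 − 347.60000 = 95.40000
Mean deviation: (95.60000 + 95.40000) / 2 = 95.500

95.500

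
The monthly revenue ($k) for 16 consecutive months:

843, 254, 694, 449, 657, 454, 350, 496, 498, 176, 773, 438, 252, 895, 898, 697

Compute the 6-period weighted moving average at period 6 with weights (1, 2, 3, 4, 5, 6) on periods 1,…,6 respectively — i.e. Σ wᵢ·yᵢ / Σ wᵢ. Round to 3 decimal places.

535.143

Weighted sum: 1·843 + 2·254 + 3·694 + 4·449 + 5·657 + 6·454 = 843 + 508 + 2082 + 1796 + 3285 + 2724 = 11238
Weight total: 1 + 2 + 3 + 4 + 5 + 6 = 21
WMA = 11238 / 21 = 535.143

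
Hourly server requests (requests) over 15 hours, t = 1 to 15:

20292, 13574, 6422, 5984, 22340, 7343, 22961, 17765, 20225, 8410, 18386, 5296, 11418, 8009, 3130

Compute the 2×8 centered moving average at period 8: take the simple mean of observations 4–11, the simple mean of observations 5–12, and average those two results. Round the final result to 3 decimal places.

15383.750

Sum over 4–11: 5984 + 22340 + 7343 + 22961 + 17765 + 20225 + 8410 + 18386 = 123414
Sum over 5–12: 22340 + 7343 + 22961 + 17765 + 20225 + 8410 + 18386 + 5296 = 122726
CMA at t=8 = (123414 + 122726) / (2·8) = 246140 / 16 = 15383.750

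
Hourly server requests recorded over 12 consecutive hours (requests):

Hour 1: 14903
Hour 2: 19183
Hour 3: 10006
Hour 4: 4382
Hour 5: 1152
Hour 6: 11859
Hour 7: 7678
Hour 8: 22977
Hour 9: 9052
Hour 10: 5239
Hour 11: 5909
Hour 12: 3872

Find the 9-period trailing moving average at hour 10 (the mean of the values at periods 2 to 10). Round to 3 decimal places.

10169.778

Sum of periods 2–10: 19183 + 10006 + 4382 + 1152 + 11859 + 7678 + 22977 + 9052 + 5239 = 91528
Divide by 9: 91528 / 9 = 10169.778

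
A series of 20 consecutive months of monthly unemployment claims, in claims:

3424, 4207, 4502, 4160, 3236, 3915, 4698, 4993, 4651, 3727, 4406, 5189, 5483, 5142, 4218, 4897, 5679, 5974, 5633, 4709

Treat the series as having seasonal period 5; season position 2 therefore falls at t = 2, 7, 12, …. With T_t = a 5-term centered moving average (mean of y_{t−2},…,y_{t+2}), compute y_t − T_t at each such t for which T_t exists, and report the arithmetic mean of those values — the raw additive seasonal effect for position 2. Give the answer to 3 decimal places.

399.267

Season position 2 occurs at t = 7, 12, 17 (where T_t is defined).
t=7: T_7 = 4298.60000; y_7 − T_7 = 4698 − 4298.60000 = 399.40000
t=12: T_12 = 4789.40000; y_12 − T_12 = 5189 − 4789.40000 = 399.60000
t=17: T_17 = 5280.20000; y_17 − T_17 = 5679 − 5280.20000 = 398.80000
Mean deviation: (399.40000 + 399.60000 + 398.80000) / 3 = 399.267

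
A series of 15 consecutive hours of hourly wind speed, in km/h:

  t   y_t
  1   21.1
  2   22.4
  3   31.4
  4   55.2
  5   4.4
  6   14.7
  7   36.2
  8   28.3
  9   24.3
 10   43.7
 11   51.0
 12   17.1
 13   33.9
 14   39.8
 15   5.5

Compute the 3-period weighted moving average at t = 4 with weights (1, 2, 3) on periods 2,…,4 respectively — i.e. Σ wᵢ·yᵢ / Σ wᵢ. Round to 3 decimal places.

41.800

Weighted sum: 1·22.4 + 2·31.4 + 3·55.2 = 22.4 + 62.8 + 165.6 = 250.8
Weight total: 1 + 2 + 3 = 6
WMA = 250.8 / 6 = 41.800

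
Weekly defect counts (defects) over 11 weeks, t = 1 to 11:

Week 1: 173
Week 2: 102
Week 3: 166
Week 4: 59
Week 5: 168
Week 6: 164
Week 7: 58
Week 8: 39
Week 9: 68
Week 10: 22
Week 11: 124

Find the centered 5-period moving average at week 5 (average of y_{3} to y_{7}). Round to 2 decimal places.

123.00

Sum of periods 3–7: 166 + 59 + 168 + 164 + 58 = 615
Divide by 5: 615 / 5 = 123.00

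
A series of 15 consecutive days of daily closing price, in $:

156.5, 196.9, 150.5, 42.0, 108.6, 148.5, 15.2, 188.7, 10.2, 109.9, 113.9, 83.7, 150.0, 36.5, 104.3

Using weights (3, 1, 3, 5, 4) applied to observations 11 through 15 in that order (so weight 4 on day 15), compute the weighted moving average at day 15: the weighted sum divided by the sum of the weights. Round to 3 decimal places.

92.194

Weighted sum: 3·113.9 + 1·83.7 + 3·150.0 + 5·36.5 + 4·104.3 = 341.7 + 83.7 + 450.0 + 182.5 + 417.2 = 1475.1
Weight total: 3 + 1 + 3 + 5 + 4 = 16
WMA = 1475.1 / 16 = 92.194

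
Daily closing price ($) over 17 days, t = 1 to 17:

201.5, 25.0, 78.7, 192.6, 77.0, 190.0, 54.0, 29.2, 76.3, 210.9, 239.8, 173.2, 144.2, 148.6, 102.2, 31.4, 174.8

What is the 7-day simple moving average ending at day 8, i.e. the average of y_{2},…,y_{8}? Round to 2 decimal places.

92.36

Sum of periods 2–8: 25.0 + 78.7 + 192.6 + 77.0 + 190.0 + 54.0 + 29.2 = 646.5
Divide by 7: 646.5 / 7 = 92.36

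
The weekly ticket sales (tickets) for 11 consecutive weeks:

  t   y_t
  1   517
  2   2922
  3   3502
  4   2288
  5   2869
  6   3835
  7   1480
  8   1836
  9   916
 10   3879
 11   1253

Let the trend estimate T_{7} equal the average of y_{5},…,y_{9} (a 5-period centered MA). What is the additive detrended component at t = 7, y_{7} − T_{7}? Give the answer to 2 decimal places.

Trend T_7 = (2869 + 3835 + 1480 + 1836 + 916) / 5 = 10936/5 = 2187.2000
Detrended value: 1480 − 2187.2000 = -707.20

-707.20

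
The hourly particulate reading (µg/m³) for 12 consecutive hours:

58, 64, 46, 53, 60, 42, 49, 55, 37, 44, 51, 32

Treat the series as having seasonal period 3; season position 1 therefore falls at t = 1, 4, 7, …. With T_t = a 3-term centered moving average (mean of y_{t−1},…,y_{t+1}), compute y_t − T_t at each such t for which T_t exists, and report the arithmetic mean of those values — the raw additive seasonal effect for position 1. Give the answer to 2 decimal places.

0.11

Season position 1 occurs at t = 4, 7, 10 (where T_t is defined).
t=4: T_4 = 53.0000; y_4 − T_4 = 53 − 53.0000 = 0.0000
t=7: T_7 = 48.6667; y_7 − T_7 = 49 − 48.6667 = 0.3333
t=10: T_10 = 44.0000; y_10 − T_10 = 44 − 44.0000 = 0.0000
Mean deviation: (0.0000 + 0.3333 + 0.0000) / 3 = 0.11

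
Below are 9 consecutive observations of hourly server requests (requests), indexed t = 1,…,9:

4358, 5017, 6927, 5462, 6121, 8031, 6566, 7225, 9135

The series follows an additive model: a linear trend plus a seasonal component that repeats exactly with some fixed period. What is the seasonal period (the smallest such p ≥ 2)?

First differences y_{t+1} − y_t: 659, 1910, -1465, 659, 1910, -1465, 659, 1910, …
The difference pattern repeats every 3 terms and not for any smaller step, so p = 3.

3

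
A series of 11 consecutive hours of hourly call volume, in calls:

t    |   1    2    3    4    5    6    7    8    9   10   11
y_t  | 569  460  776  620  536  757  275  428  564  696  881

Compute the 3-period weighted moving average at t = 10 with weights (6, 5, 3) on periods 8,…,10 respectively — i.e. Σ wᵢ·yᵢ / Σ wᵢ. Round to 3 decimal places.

Weighted sum: 6·428 + 5·564 + 3·696 = 2568 + 2820 + 2088 = 7476
Weight total: 6 + 5 + 3 = 14
WMA = 7476 / 14 = 534.000

534.000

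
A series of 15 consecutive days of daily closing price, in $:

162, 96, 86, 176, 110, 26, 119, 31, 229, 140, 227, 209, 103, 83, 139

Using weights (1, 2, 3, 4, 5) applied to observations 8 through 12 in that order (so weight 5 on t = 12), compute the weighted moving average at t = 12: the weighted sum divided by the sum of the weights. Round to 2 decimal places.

Weighted sum: 1·31 + 2·229 + 3·140 + 4·227 + 5·209 = 31 + 458 + 420 + 908 + 1045 = 2862
Weight total: 1 + 2 + 3 + 4 + 5 = 15
WMA = 2862 / 15 = 190.80

190.80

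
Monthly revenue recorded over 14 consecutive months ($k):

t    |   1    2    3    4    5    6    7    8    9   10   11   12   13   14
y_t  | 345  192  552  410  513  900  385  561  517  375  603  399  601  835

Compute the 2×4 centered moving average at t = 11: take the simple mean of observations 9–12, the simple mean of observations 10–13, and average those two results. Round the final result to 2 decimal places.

484.00

Sum over 9–12: 517 + 375 + 603 + 399 = 1894
Sum over 10–13: 375 + 603 + 399 + 601 = 1978
CMA at t=11 = (1894 + 1978) / (2·4) = 3872 / 8 = 484.00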